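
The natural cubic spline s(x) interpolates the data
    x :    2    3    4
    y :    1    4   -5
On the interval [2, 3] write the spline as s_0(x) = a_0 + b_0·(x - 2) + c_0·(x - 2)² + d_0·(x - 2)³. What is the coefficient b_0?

With M_i denoting the second derivative at x_i, h_i = 1, 1, and Δ_i = (y_(i+1) − y_i)/h_i = 3, -9:
  1·M_0 + 4·M_1 + 1·M_2 = 6(Δ_1 - Δ_0) = -72
Natural end conditions: M_0 = M_2 = 0.
Hence M_0 = 0, M_1 = -18, M_2 = 0.
On [2, 3], with s_0(x) = a_0 + b_0·(x - 2) + c_0·(x - 2)² + d_0·(x - 2)³: c_0 = M_0/2 = 0, d_0 = (M_1 - M_0)/(6h_0) = -3, b_0 = Δ_0 - h_0(2M_0 + M_1)/6 = 6.

6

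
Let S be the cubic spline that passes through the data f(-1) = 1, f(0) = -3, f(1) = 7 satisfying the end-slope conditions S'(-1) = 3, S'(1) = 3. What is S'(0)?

Write M_i for S''(x_i). With h_i = 1, 1 and divided differences Δ_i = -4, 10, the continuity of S' gives the tridiagonal system
  1·M_0 + 4·M_1 + 1·M_2 = 6(Δ_1 - Δ_0) = 84
Clamped end conditions give two more equations: 2h_0·M_0 + h_0·M_1 = 6(Δ_0 - S'(-1)) = -42 and h_1·M_1 + 2h_1·M_2 = 6(S'(1) - Δ_1) = -42.
Forward elimination and back-substitution give M_0 = -42, M_1 = 42, M_2 = -42.
On [0, 1], S'(x) = b_1 + 2c_1·x + 3d_1·x² with b_1 = Δ_1 - h_1(2M_1 + M_2)/6 = 3, c_1 = M_1/2 = 21, d_1 = (M_2 - M_1)/(6h_1) = -14. So S'(0) = 3.

3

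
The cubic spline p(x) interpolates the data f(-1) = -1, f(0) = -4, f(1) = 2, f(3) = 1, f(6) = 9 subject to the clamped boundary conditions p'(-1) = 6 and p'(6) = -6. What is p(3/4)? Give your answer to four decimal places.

0.1997

Write M_i for p''(x_i). With h_i = 1, 1, 2, 3 and divided differences Δ_i = -3, 6, -1/2, 8/3, the continuity of p' gives the tridiagonal system
  1·M_0 + 4·M_1 + 1·M_2 = 6(Δ_1 - Δ_0) = 54
  1·M_1 + 6·M_2 + 2·M_3 = 6(Δ_2 - Δ_1) = -39
  2·M_2 + 10·M_3 + 3·M_4 = 6(Δ_3 - Δ_2) = 19
Clamped end conditions give two more equations: 2h_0·M_0 + h_0·M_1 = 6(Δ_0 - p'(-1)) = -54 and h_3·M_3 + 2h_3·M_4 = 6(p'(6) - Δ_3) = -52.
Forward elimination and back-substitution give M_0 = -8435/208, M_1 = 2819/104, M_2 = -2885/208, M_3 = 445/52, M_4 = -4039/312.
On [0, 1], p(x) = -4 - 301/416·x + 2819/208·x² - 2841/416·x³.
With x = 3/4: p(3/4) = 409/2048.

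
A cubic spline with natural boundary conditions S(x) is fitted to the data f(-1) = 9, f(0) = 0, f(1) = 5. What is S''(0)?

21

With M_i denoting the second derivative at x_i, h_i = 1, 1, and Δ_i = (y_(i+1) − y_i)/h_i = -9, 5:
  1·M_0 + 4·M_1 + 1·M_2 = 6(Δ_1 - Δ_0) = 84
Natural end conditions: M_0 = M_2 = 0.
Solving: M_0 = 0, M_1 = 21, M_2 = 0.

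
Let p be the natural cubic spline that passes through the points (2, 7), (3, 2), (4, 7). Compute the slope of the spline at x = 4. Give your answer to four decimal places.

7.5000

With σ_i denoting the second derivative at x_i, h_i = 1, 1, and Δ_i = (y_(i+1) − y_i)/h_i = -5, 5:
  1·σ_0 + 4·σ_1 + 1·σ_2 = 6(Δ_1 - Δ_0) = 60
Natural end conditions: σ_0 = σ_2 = 0.
Solving: σ_0 = 0, σ_1 = 15, σ_2 = 0.
On [3, 4], p'(x) = b_1 + 2c_1·(x - 3) + 3d_1·(x - 3)² with b_1 = Δ_1 - h_1(2σ_1 + σ_2)/6 = 0, c_1 = σ_1/2 = 15/2, d_1 = (σ_2 - σ_1)/(6h_1) = -5/2. So p'(4) = 15/2.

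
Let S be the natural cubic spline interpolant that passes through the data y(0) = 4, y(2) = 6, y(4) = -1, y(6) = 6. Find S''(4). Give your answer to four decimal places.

6.5000

Write M_i for S''(x_i). With h_i = 2, 2, 2 and divided differences Δ_i = 1, -7/2, 7/2, the continuity of S' gives the tridiagonal system
  2·M_0 + 8·M_1 + 2·M_2 = 6(Δ_1 - Δ_0) = -27
  2·M_1 + 8·M_2 + 2·M_3 = 6(Δ_2 - Δ_1) = 42
Natural end conditions: M_0 = M_3 = 0.
Forward elimination and back-substitution give M_0 = 0, M_1 = -5, M_2 = 13/2, M_3 = 0.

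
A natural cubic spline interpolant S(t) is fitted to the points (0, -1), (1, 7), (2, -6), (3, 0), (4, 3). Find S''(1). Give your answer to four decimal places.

Let M_i = S''(x_i). Step sizes h_i = 1, 1, 1, 1; slopes of the chords Δ_i = (y_(i+1) - y_i)/h_i = 8, -13, 6, 3.
  1·M_0 + 4·M_1 + 1·M_2 = 6(Δ_1 - Δ_0) = -126
  1·M_1 + 4·M_2 + 1·M_3 = 6(Δ_2 - Δ_1) = 114
  1·M_2 + 4·M_3 + 1·M_4 = 6(Δ_3 - Δ_2) = -18
Natural end conditions: M_0 = M_4 = 0.
Hence M_0 = 0, M_1 = -591/14, M_2 = 300/7, M_3 = -213/14, M_4 = 0.

-42.2143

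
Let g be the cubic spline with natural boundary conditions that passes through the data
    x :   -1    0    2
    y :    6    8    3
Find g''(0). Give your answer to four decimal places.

Write m_i for g''(x_i). With h_i = 1, 2 and divided differences Δ_i = 2, -5/2, the continuity of g' gives the tridiagonal system
  1·m_0 + 6·m_1 + 2·m_2 = 6(Δ_1 - Δ_0) = -27
Natural end conditions: m_0 = m_2 = 0.
Solving: m_0 = 0, m_1 = -9/2, m_2 = 0.

-4.5000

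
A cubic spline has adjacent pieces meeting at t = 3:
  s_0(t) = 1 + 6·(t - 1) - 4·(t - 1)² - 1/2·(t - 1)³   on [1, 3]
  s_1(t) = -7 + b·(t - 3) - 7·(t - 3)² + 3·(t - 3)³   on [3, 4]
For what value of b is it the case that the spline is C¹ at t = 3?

-16

s_0'(t) = 6 - 8·(t - 1) - 3/2·(t - 1)², so s_0'(3) = -16. On the right, s_1'(3) = b, so b = -16.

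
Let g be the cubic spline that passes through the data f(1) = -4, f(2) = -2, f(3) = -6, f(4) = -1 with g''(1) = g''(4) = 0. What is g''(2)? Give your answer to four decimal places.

Write m_i for g''(x_i). With h_i = 1, 1, 1 and divided differences Δ_i = 2, -4, 5, the continuity of g' gives the tridiagonal system
  1·m_0 + 4·m_1 + 1·m_2 = 6(Δ_1 - Δ_0) = -36
  1·m_1 + 4·m_2 + 1·m_3 = 6(Δ_2 - Δ_1) = 54
Natural end conditions: m_0 = m_3 = 0.
Hence m_0 = 0, m_1 = -66/5, m_2 = 84/5, m_3 = 0.

-13.2000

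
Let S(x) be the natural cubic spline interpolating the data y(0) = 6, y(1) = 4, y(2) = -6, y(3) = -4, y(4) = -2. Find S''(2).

Write σ_i for S''(x_i). With h_i = 1, 1, 1, 1 and divided differences Δ_i = -2, -10, 2, 2, the continuity of S' gives the tridiagonal system
  1·σ_0 + 4·σ_1 + 1·σ_2 = 6(Δ_1 - Δ_0) = -48
  1·σ_1 + 4·σ_2 + 1·σ_3 = 6(Δ_2 - Δ_1) = 72
  1·σ_2 + 4·σ_3 + 1·σ_4 = 6(Δ_3 - Δ_2) = 0
Natural end conditions: σ_0 = σ_4 = 0.
Hence σ_0 = 0, σ_1 = -18, σ_2 = 24, σ_3 = -6, σ_4 = 0.

24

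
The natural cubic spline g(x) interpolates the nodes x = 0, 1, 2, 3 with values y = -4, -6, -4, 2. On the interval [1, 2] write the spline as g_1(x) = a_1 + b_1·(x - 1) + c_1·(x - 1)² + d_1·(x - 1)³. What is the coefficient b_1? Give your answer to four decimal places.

Put M_i = g'' at the i-th knot. Here h = (1, 1, 1) and Δ = (-2, 2, 6), so the interior equations h_(i-1)·M_(i-1) + 2(h_(i-1)+h_i)·M_i + h_i·M_(i+1) = 6(Δ_i − Δ_(i-1)) read
  1·M_0 + 4·M_1 + 1·M_2 = 6(Δ_1 - Δ_0) = 24
  1·M_1 + 4·M_2 + 1·M_3 = 6(Δ_2 - Δ_1) = 24
Natural end conditions: M_0 = M_3 = 0.
Solving the tridiagonal system: M_0 = 0, M_1 = 24/5, M_2 = 24/5, M_3 = 0.
On [1, 2], with g_1(x) = a_1 + b_1·(x - 1) + c_1·(x - 1)² + d_1·(x - 1)³: c_1 = M_1/2 = 12/5, d_1 = (M_2 - M_1)/(6h_1) = 0, b_1 = Δ_1 - h_1(2M_1 + M_2)/6 = -2/5.

-0.4000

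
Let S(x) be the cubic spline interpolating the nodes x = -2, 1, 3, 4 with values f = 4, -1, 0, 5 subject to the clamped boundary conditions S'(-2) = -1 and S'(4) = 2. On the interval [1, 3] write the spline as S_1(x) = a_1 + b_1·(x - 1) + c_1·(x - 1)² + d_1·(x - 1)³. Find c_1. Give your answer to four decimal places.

Let M_i = S''(x_i). Step sizes h_i = 3, 2, 1; slopes of the chords Δ_i = (y_(i+1) - y_i)/h_i = -5/3, 1/2, 5.
  3·M_0 + 10·M_1 + 2·M_2 = 6(Δ_1 - Δ_0) = 13
  2·M_1 + 6·M_2 + 1·M_3 = 6(Δ_2 - Δ_1) = 27
Clamped end conditions give two more equations: 2h_0·M_0 + h_0·M_1 = 6(Δ_0 - S'(-2)) = -4 and h_2·M_2 + 2h_2·M_3 = 6(S'(4) - Δ_2) = -18.
Forward elimination and back-substitution give M_0 = -15/19, M_1 = 14/57, M_2 = 368/57, M_3 = -697/57.
On [1, 3], with S_1(x) = a_1 + b_1·(x - 1) + c_1·(x - 1)² + d_1·(x - 1)³: c_1 = M_1/2 = 7/57, d_1 = (M_2 - M_1)/(6h_1) = 59/114, b_1 = Δ_1 - h_1(2M_1 + M_2)/6 = -69/38.

0.1228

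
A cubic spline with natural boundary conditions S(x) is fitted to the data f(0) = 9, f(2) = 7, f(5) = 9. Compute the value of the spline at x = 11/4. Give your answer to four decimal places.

With M_i denoting the second derivative at x_i, h_i = 2, 3, and Δ_i = (y_(i+1) − y_i)/h_i = -1, 2/3:
  2·M_0 + 10·M_1 + 3·M_2 = 6(Δ_1 - Δ_0) = 10
Natural end conditions: M_0 = M_2 = 0.
Solving the tridiagonal system: M_0 = 0, M_1 = 1, M_2 = 0.
On [2, 5], S(x) = 7 - 1/3·(x - 2) + 1/2·(x - 2)² - 1/18·(x - 2)³.
With (x - 2) = 3/4: S(11/4) = 897/128.

7.0078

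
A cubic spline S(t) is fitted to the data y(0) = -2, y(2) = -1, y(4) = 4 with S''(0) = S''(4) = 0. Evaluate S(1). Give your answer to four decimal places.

With m_i denoting the second derivative at x_i, h_i = 2, 2, and Δ_i = (y_(i+1) − y_i)/h_i = 1/2, 5/2:
  2·m_0 + 8·m_1 + 2·m_2 = 6(Δ_1 - Δ_0) = 12
Natural end conditions: m_0 = m_2 = 0.
Forward elimination and back-substitution give m_0 = 0, m_1 = 3/2, m_2 = 0.
On [0, 2], S(t) = -2 + 0·t + 0·t² + 1/8·t³.
With t = 1: S(1) = -15/8.

-1.8750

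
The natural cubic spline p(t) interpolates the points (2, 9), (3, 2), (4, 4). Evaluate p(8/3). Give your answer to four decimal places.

3.5000

With σ_i denoting the second derivative at x_i, h_i = 1, 1, and Δ_i = (y_(i+1) − y_i)/h_i = -7, 2:
  1·σ_0 + 4·σ_1 + 1·σ_2 = 6(Δ_1 - Δ_0) = 54
Natural end conditions: σ_0 = σ_2 = 0.
Solving: σ_0 = 0, σ_1 = 27/2, σ_2 = 0.
On [2, 3], p(t) = 9 - 37/4·(t - 2) + 0·(t - 2)² + 9/4·(t - 2)³.
With (t - 2) = 2/3: p(8/3) = 7/2.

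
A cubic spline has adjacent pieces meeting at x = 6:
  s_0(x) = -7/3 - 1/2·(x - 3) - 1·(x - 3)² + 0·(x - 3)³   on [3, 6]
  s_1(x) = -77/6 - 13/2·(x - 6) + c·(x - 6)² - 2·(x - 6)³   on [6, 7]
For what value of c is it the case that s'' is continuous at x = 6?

-1

s_0''(x) = -2 + 0·(x - 3), so s_0''(6) = -2. On the right, s_1''(6) = 2c, so c = -1.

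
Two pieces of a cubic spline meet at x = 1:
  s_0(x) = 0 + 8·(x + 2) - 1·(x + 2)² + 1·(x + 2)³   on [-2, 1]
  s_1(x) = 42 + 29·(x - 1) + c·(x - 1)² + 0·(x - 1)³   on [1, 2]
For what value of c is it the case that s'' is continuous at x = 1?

s_0''(x) = -2 + 6·(x + 2), so s_0''(1) = 16. On the right, s_1''(1) = 2c, so c = 8.

8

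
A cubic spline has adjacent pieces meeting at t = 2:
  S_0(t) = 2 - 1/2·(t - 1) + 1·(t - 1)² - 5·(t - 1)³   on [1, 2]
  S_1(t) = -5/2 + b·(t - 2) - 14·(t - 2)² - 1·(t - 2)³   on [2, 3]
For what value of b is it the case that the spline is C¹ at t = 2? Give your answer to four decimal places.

S_0'(t) = -1/2 + 2·(t - 1) - 15·(t - 1)², so S_0'(2) = -27/2. On the right, S_1'(2) = b, so b = -27/2.

-13.5000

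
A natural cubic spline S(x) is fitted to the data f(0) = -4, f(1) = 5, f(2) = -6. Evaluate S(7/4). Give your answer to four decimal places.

-2.0781

With M_i denoting the second derivative at x_i, h_i = 1, 1, and Δ_i = (y_(i+1) − y_i)/h_i = 9, -11:
  1·M_0 + 4·M_1 + 1·M_2 = 6(Δ_1 - Δ_0) = -120
Natural end conditions: M_0 = M_2 = 0.
Forward elimination and back-substitution give M_0 = 0, M_1 = -30, M_2 = 0.
On [1, 2], S(x) = 5 - 1·(x - 1) - 15·(x - 1)² + 5·(x - 1)³.
With (x - 1) = 3/4: S(7/4) = -133/64.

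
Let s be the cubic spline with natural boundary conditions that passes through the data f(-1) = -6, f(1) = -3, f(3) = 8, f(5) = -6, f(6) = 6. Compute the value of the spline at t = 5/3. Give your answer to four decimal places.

2.2909

Write m_i for s''(x_i). With h_i = 2, 2, 2, 1 and divided differences Δ_i = 3/2, 11/2, -7, 12, the continuity of s' gives the tridiagonal system
  2·m_0 + 8·m_1 + 2·m_2 = 6(Δ_1 - Δ_0) = 24
  2·m_1 + 8·m_2 + 2·m_3 = 6(Δ_2 - Δ_1) = -75
  2·m_2 + 6·m_3 + 1·m_4 = 6(Δ_3 - Δ_2) = 114
Natural end conditions: m_0 = m_4 = 0.
Solving the tridiagonal system: m_0 = 0, m_1 = 603/82, m_2 = -714/41, m_3 = 1017/41, m_4 = 0.
On [1, 3], s(t) = -3 + 525/82·(t - 1) + 603/164·(t - 1)² - 677/328·(t - 1)³.
With (t - 1) = 2/3: s(5/3) = 2536/1107.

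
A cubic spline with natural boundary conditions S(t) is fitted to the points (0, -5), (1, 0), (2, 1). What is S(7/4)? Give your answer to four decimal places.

0.9844

With M_i denoting the second derivative at x_i, h_i = 1, 1, and Δ_i = (y_(i+1) − y_i)/h_i = 5, 1:
  1·M_0 + 4·M_1 + 1·M_2 = 6(Δ_1 - Δ_0) = -24
Natural end conditions: M_0 = M_2 = 0.
Hence M_0 = 0, M_1 = -6, M_2 = 0.
On [1, 2], S(t) = 0 + 3·(t - 1) - 3·(t - 1)² + 1·(t - 1)³.
With (t - 1) = 3/4: S(7/4) = 63/64.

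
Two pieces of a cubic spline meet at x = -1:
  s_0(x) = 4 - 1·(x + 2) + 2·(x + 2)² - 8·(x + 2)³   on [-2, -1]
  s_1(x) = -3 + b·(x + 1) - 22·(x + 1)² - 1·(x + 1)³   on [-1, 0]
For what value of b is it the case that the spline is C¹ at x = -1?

-21

s_0'(x) = -1 + 4·(x + 2) - 24·(x + 2)², so s_0'(-1) = -21. On the right, s_1'(-1) = b, so b = -21.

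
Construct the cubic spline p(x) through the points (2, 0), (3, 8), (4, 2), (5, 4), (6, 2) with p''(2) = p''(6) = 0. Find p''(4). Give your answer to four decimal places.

21.4286

Let M_i = p''(x_i). Step sizes h_i = 1, 1, 1, 1; slopes of the chords Δ_i = (y_(i+1) - y_i)/h_i = 8, -6, 2, -2.
  1·M_0 + 4·M_1 + 1·M_2 = 6(Δ_1 - Δ_0) = -84
  1·M_1 + 4·M_2 + 1·M_3 = 6(Δ_2 - Δ_1) = 48
  1·M_2 + 4·M_3 + 1·M_4 = 6(Δ_3 - Δ_2) = -24
Natural end conditions: M_0 = M_4 = 0.
Solving the tridiagonal system: M_0 = 0, M_1 = -369/14, M_2 = 150/7, M_3 = -159/14, M_4 = 0.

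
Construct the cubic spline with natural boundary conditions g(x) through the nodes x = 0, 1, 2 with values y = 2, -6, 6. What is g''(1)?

30

Write σ_i for g''(x_i). With h_i = 1, 1 and divided differences Δ_i = -8, 12, the continuity of g' gives the tridiagonal system
  1·σ_0 + 4·σ_1 + 1·σ_2 = 6(Δ_1 - Δ_0) = 120
Natural end conditions: σ_0 = σ_2 = 0.
Solving: σ_0 = 0, σ_1 = 30, σ_2 = 0.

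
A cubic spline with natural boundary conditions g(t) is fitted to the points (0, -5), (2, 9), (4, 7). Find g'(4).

-3

With σ_i denoting the second derivative at x_i, h_i = 2, 2, and Δ_i = (y_(i+1) − y_i)/h_i = 7, -1:
  2·σ_0 + 8·σ_1 + 2·σ_2 = 6(Δ_1 - Δ_0) = -48
Natural end conditions: σ_0 = σ_2 = 0.
Solving: σ_0 = 0, σ_1 = -6, σ_2 = 0.
On [2, 4], g'(t) = b_1 + 2c_1·(t - 2) + 3d_1·(t - 2)² with b_1 = Δ_1 - h_1(2σ_1 + σ_2)/6 = 3, c_1 = σ_1/2 = -3, d_1 = (σ_2 - σ_1)/(6h_1) = 1/2. So g'(4) = -3.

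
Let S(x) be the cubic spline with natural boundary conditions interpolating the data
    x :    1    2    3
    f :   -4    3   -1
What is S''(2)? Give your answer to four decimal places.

-16.5000

With σ_i denoting the second derivative at x_i, h_i = 1, 1, and Δ_i = (y_(i+1) − y_i)/h_i = 7, -4:
  1·σ_0 + 4·σ_1 + 1·σ_2 = 6(Δ_1 - Δ_0) = -66
Natural end conditions: σ_0 = σ_2 = 0.
Hence σ_0 = 0, σ_1 = -33/2, σ_2 = 0.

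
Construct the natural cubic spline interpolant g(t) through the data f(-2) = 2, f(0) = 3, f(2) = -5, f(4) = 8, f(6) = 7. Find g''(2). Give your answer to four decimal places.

11.4643

Put σ_i = g'' at the i-th knot. Here h = (2, 2, 2, 2) and Δ = (1/2, -4, 13/2, -1/2), so the interior equations h_(i-1)·σ_(i-1) + 2(h_(i-1)+h_i)·σ_i + h_i·σ_(i+1) = 6(Δ_i − Δ_(i-1)) read
  2·σ_0 + 8·σ_1 + 2·σ_2 = 6(Δ_1 - Δ_0) = -27
  2·σ_1 + 8·σ_2 + 2·σ_3 = 6(Δ_2 - Δ_1) = 63
  2·σ_2 + 8·σ_3 + 2·σ_4 = 6(Δ_3 - Δ_2) = -42
Natural end conditions: σ_0 = σ_4 = 0.
Solving the tridiagonal system: σ_0 = 0, σ_1 = -699/112, σ_2 = 321/28, σ_3 = -909/112, σ_4 = 0.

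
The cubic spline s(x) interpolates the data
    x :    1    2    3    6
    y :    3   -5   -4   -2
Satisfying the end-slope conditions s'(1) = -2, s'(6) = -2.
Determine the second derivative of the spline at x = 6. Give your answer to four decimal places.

-1.4943

Write M_i for s''(x_i). With h_i = 1, 1, 3 and divided differences Δ_i = -8, 1, 2/3, the continuity of s' gives the tridiagonal system
  1·M_0 + 4·M_1 + 1·M_2 = 6(Δ_1 - Δ_0) = 54
  1·M_1 + 8·M_2 + 3·M_3 = 6(Δ_2 - Δ_1) = -2
Clamped end conditions give two more equations: 2h_0·M_0 + h_0·M_1 = 6(Δ_0 - s'(1)) = -36 and h_2·M_2 + 2h_2·M_3 = 6(s'(6) - Δ_2) = -16.
Solving the tridiagonal system: M_0 = -830/29, M_1 = 616/29, M_2 = -68/29, M_3 = -130/87.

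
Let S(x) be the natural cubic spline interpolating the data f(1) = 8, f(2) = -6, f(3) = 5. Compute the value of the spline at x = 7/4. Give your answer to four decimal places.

-4.5508

Let m_i = S''(x_i). Step sizes h_i = 1, 1; slopes of the chords Δ_i = (y_(i+1) - y_i)/h_i = -14, 11.
  1·m_0 + 4·m_1 + 1·m_2 = 6(Δ_1 - Δ_0) = 150
Natural end conditions: m_0 = m_2 = 0.
Forward elimination and back-substitution give m_0 = 0, m_1 = 75/2, m_2 = 0.
On [1, 2], S(x) = 8 - 81/4·(x - 1) + 0·(x - 1)² + 25/4·(x - 1)³.
With (x - 1) = 3/4: S(7/4) = -1165/256.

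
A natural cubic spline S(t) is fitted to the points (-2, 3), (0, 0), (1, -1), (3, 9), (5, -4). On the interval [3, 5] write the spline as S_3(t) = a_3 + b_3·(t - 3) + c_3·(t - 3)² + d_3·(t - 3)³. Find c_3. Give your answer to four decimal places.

Put m_i = S'' at the i-th knot. Here h = (2, 1, 2, 2) and Δ = (-3/2, -1, 5, -13/2), so the interior equations h_(i-1)·m_(i-1) + 2(h_(i-1)+h_i)·m_i + h_i·m_(i+1) = 6(Δ_i − Δ_(i-1)) read
  2·m_0 + 6·m_1 + 1·m_2 = 6(Δ_1 - Δ_0) = 3
  1·m_1 + 6·m_2 + 2·m_3 = 6(Δ_2 - Δ_1) = 36
  2·m_2 + 8·m_3 + 2·m_4 = 6(Δ_3 - Δ_2) = -69
Natural end conditions: m_0 = m_4 = 0.
Solving the tridiagonal system: m_0 = 0, m_1 = -147/128, m_2 = 633/64, m_3 = -2841/256, m_4 = 0.
On [3, 5], with S_3(t) = a_3 + b_3·(t - 3) + c_3·(t - 3)² + d_3·(t - 3)³: c_3 = m_3/2 = -2841/512, d_3 = (m_4 - m_3)/(6h_3) = 947/1024, b_3 = Δ_3 - h_3(2m_3 + m_4)/6 = 115/128.

-5.5488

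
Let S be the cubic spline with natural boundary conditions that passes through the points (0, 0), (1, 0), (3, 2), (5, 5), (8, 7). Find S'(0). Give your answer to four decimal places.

Let M_i = S''(x_i). Step sizes h_i = 1, 2, 2, 3; slopes of the chords Δ_i = (y_(i+1) - y_i)/h_i = 0, 1, 3/2, 2/3.
  1·M_0 + 6·M_1 + 2·M_2 = 6(Δ_1 - Δ_0) = 6
  2·M_1 + 8·M_2 + 2·M_3 = 6(Δ_2 - Δ_1) = 3
  2·M_2 + 10·M_3 + 3·M_4 = 6(Δ_3 - Δ_2) = -5
Natural end conditions: M_0 = M_4 = 0.
Forward elimination and back-substitution give M_0 = 0, M_1 = 47/52, M_2 = 15/52, M_3 = -29/52, M_4 = 0.
On [0, 1], S'(x) = b_0 + 2c_0·x + 3d_0·x² with b_0 = Δ_0 - h_0(2M_0 + M_1)/6 = -47/312, c_0 = M_0/2 = 0, d_0 = (M_1 - M_0)/(6h_0) = 47/312. So S'(0) = -47/312.

-0.1506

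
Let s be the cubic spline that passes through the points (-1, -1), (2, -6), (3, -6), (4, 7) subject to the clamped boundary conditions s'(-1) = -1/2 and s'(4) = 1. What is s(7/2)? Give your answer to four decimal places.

Let m_i = s''(x_i). Step sizes h_i = 3, 1, 1; slopes of the chords Δ_i = (y_(i+1) - y_i)/h_i = -5/3, 0, 13.
  3·m_0 + 8·m_1 + 1·m_2 = 6(Δ_1 - Δ_0) = 10
  1·m_1 + 4·m_2 + 1·m_3 = 6(Δ_2 - Δ_1) = 78
Clamped end conditions give two more equations: 2h_0·m_0 + h_0·m_1 = 6(Δ_0 - s'(-1)) = -7 and h_2·m_2 + 2h_2·m_3 = 6(s'(4) - Δ_2) = -72.
Hence m_0 = 32/87, m_1 = -89/29, m_2 = 970/29, m_3 = -1529/29.
On [3, 4], s(t) = -6 + 617/58·(t - 3) + 485/29·(t - 3)² - 833/58·(t - 3)³.
With (t - 3) = 1/2: s(7/2) = 791/464.

1.7047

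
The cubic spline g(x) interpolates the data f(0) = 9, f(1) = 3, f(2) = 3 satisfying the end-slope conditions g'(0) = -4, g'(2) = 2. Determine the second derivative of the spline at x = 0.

Let M_i = g''(x_i). Step sizes h_i = 1, 1; slopes of the chords Δ_i = (y_(i+1) - y_i)/h_i = -6, 0.
  1·M_0 + 4·M_1 + 1·M_2 = 6(Δ_1 - Δ_0) = 36
Clamped end conditions give two more equations: 2h_0·M_0 + h_0·M_1 = 6(Δ_0 - g'(0)) = -12 and h_1·M_1 + 2h_1·M_2 = 6(g'(2) - Δ_1) = 12.
Solving: M_0 = -12, M_1 = 12, M_2 = 0.

-12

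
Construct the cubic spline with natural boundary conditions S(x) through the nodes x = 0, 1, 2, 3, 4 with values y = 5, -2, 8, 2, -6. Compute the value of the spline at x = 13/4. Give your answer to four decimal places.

-0.2988

Write M_i for S''(x_i). With h_i = 1, 1, 1, 1 and divided differences Δ_i = -7, 10, -6, -8, the continuity of S' gives the tridiagonal system
  1·M_0 + 4·M_1 + 1·M_2 = 6(Δ_1 - Δ_0) = 102
  1·M_1 + 4·M_2 + 1·M_3 = 6(Δ_2 - Δ_1) = -96
  1·M_2 + 4·M_3 + 1·M_4 = 6(Δ_3 - Δ_2) = -12
Natural end conditions: M_0 = M_4 = 0.
Hence M_0 = 0, M_1 = 951/28, M_2 = -237/7, M_3 = 153/28, M_4 = 0.
On [3, 4], S(x) = 2 - 275/28·(x - 3) + 153/56·(x - 3)² - 51/56·(x - 3)³.
With (x - 3) = 1/4: S(13/4) = -153/512.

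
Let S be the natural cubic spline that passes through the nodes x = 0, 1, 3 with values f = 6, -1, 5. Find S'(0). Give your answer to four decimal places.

-8.6667

Put σ_i = S'' at the i-th knot. Here h = (1, 2) and Δ = (-7, 3), so the interior equations h_(i-1)·σ_(i-1) + 2(h_(i-1)+h_i)·σ_i + h_i·σ_(i+1) = 6(Δ_i − Δ_(i-1)) read
  1·σ_0 + 6·σ_1 + 2·σ_2 = 6(Δ_1 - Δ_0) = 60
Natural end conditions: σ_0 = σ_2 = 0.
Hence σ_0 = 0, σ_1 = 10, σ_2 = 0.
On [0, 1], S'(x) = b_0 + 2c_0·x + 3d_0·x² with b_0 = Δ_0 - h_0(2σ_0 + σ_1)/6 = -26/3, c_0 = σ_0/2 = 0, d_0 = (σ_1 - σ_0)/(6h_0) = 5/3. So S'(0) = -26/3.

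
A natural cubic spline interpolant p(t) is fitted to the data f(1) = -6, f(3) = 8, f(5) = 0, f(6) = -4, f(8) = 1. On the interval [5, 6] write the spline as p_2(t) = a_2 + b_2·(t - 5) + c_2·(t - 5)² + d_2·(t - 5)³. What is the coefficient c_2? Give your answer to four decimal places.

0.9375

Let M_i = p''(x_i). Step sizes h_i = 2, 2, 1, 2; slopes of the chords Δ_i = (y_(i+1) - y_i)/h_i = 7, -4, -4, 5/2.
  2·M_0 + 8·M_1 + 2·M_2 = 6(Δ_1 - Δ_0) = -66
  2·M_1 + 6·M_2 + 1·M_3 = 6(Δ_2 - Δ_1) = 0
  1·M_2 + 6·M_3 + 2·M_4 = 6(Δ_3 - Δ_2) = 39
Natural end conditions: M_0 = M_4 = 0.
Solving the tridiagonal system: M_0 = 0, M_1 = -279/32, M_2 = 15/8, M_3 = 99/16, M_4 = 0.
On [5, 6], with p_2(t) = a_2 + b_2·(t - 5) + c_2·(t - 5)² + d_2·(t - 5)³: c_2 = M_2/2 = 15/16, d_2 = (M_3 - M_2)/(6h_2) = 23/32, b_2 = Δ_2 - h_2(2M_2 + M_3)/6 = -181/32.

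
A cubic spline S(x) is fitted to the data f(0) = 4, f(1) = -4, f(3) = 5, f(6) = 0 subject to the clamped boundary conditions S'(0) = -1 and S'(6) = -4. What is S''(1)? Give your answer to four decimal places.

With M_i denoting the second derivative at x_i, h_i = 1, 2, 3, and Δ_i = (y_(i+1) − y_i)/h_i = -8, 9/2, -5/3:
  1·M_0 + 6·M_1 + 2·M_2 = 6(Δ_1 - Δ_0) = 75
  2·M_1 + 10·M_2 + 3·M_3 = 6(Δ_2 - Δ_1) = -37
Clamped end conditions give two more equations: 2h_0·M_0 + h_0·M_1 = 6(Δ_0 - S'(0)) = -42 and h_2·M_2 + 2h_2·M_3 = 6(S'(6) - Δ_2) = -14.
Hence M_0 = -1781/57, M_1 = 1168/57, M_2 = -476/57, M_3 = 35/19.

20.4912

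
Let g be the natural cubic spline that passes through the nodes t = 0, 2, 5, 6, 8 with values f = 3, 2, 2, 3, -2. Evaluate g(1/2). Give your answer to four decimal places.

2.7613

With M_i denoting the second derivative at x_i, h_i = 2, 3, 1, 2, and Δ_i = (y_(i+1) − y_i)/h_i = -1/2, 0, 1, -5/2:
  2·M_0 + 10·M_1 + 3·M_2 = 6(Δ_1 - Δ_0) = 3
  3·M_1 + 8·M_2 + 1·M_3 = 6(Δ_2 - Δ_1) = 6
  1·M_2 + 6·M_3 + 2·M_4 = 6(Δ_3 - Δ_2) = -21
Natural end conditions: M_0 = M_4 = 0.
Forward elimination and back-substitution give M_0 = 0, M_1 = -15/208, M_2 = 129/104, M_3 = -771/208, M_4 = 0.
On [0, 2], g(t) = 3 - 99/208·t + 0·t² - 5/832·t³.
With t = 1/2: g(1/2) = 18379/6656.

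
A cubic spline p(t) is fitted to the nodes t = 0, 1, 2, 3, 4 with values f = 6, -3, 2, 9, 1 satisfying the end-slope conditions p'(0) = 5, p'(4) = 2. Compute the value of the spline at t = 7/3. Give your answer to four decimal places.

With M_i denoting the second derivative at x_i, h_i = 1, 1, 1, 1, and Δ_i = (y_(i+1) − y_i)/h_i = -9, 5, 7, -8:
  1·M_0 + 4·M_1 + 1·M_2 = 6(Δ_1 - Δ_0) = 84
  1·M_1 + 4·M_2 + 1·M_3 = 6(Δ_2 - Δ_1) = 12
  1·M_2 + 4·M_3 + 1·M_4 = 6(Δ_3 - Δ_2) = -90
Clamped end conditions give two more equations: 2h_0·M_0 + h_0·M_1 = 6(Δ_0 - p'(0)) = -84 and h_3·M_3 + 2h_3·M_4 = 6(p'(4) - Δ_3) = 60.
Solving: M_0 = -417/7, M_1 = 246/7, M_2 = 3, M_3 = -246/7, M_4 = 333/7.
On [2, 3], p(t) = 2 + 83/7·(t - 2) + 3/2·(t - 2)² - 89/14·(t - 2)³.
With (t - 2) = 1/3: p(7/3) = 1112/189.

5.8836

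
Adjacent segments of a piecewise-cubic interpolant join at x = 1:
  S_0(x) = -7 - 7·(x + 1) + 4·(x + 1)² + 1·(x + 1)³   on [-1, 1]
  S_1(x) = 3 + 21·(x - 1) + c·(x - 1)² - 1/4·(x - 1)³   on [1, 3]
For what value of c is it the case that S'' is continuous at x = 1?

S_0''(x) = 8 + 6·(x + 1), so S_0''(1) = 20. On the right, S_1''(1) = 2c, so c = 10.

10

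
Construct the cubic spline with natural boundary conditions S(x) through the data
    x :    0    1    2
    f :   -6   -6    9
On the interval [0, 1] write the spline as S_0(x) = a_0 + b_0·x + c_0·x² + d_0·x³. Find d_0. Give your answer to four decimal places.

Write M_i for S''(x_i). With h_i = 1, 1 and divided differences Δ_i = 0, 15, the continuity of S' gives the tridiagonal system
  1·M_0 + 4·M_1 + 1·M_2 = 6(Δ_1 - Δ_0) = 90
Natural end conditions: M_0 = M_2 = 0.
Solving: M_0 = 0, M_1 = 45/2, M_2 = 0.
On [0, 1], with S_0(x) = a_0 + b_0·x + c_0·x² + d_0·x³: c_0 = M_0/2 = 0, d_0 = (M_1 - M_0)/(6h_0) = 15/4, b_0 = Δ_0 - h_0(2M_0 + M_1)/6 = -15/4.

3.7500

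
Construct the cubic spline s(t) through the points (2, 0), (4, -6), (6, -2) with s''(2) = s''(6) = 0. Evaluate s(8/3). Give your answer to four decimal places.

-2.7407

Let M_i = s''(x_i). Step sizes h_i = 2, 2; slopes of the chords Δ_i = (y_(i+1) - y_i)/h_i = -3, 2.
  2·M_0 + 8·M_1 + 2·M_2 = 6(Δ_1 - Δ_0) = 30
Natural end conditions: M_0 = M_2 = 0.
Solving: M_0 = 0, M_1 = 15/4, M_2 = 0.
On [2, 4], s(t) = 0 - 17/4·(t - 2) + 0·(t - 2)² + 5/16·(t - 2)³.
With (t - 2) = 2/3: s(8/3) = -74/27.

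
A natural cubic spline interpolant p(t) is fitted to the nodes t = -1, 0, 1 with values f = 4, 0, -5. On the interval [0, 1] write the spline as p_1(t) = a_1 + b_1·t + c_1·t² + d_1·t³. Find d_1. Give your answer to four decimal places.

With σ_i denoting the second derivative at x_i, h_i = 1, 1, and Δ_i = (y_(i+1) − y_i)/h_i = -4, -5:
  1·σ_0 + 4·σ_1 + 1·σ_2 = 6(Δ_1 - Δ_0) = -6
Natural end conditions: σ_0 = σ_2 = 0.
Solving: σ_0 = 0, σ_1 = -3/2, σ_2 = 0.
On [0, 1], with p_1(t) = a_1 + b_1·t + c_1·t² + d_1·t³: c_1 = σ_1/2 = -3/4, d_1 = (σ_2 - σ_1)/(6h_1) = 1/4, b_1 = Δ_1 - h_1(2σ_1 + σ_2)/6 = -9/2.

0.2500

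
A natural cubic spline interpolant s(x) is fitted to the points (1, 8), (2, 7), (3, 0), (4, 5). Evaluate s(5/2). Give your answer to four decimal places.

3.0500

With M_i denoting the second derivative at x_i, h_i = 1, 1, 1, and Δ_i = (y_(i+1) − y_i)/h_i = -1, -7, 5:
  1·M_0 + 4·M_1 + 1·M_2 = 6(Δ_1 - Δ_0) = -36
  1·M_1 + 4·M_2 + 1·M_3 = 6(Δ_2 - Δ_1) = 72
Natural end conditions: M_0 = M_3 = 0.
Solving: M_0 = 0, M_1 = -72/5, M_2 = 108/5, M_3 = 0.
On [2, 3], s(x) = 7 - 29/5·(x - 2) - 36/5·(x - 2)² + 6·(x - 2)³.
With (x - 2) = 1/2: s(5/2) = 61/20.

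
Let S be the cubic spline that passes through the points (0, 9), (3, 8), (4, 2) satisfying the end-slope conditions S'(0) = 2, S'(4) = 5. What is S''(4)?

Put σ_i = S'' at the i-th knot. Here h = (3, 1) and Δ = (-1/3, -6), so the interior equations h_(i-1)·σ_(i-1) + 2(h_(i-1)+h_i)·σ_i + h_i·σ_(i+1) = 6(Δ_i − Δ_(i-1)) read
  3·σ_0 + 8·σ_1 + 1·σ_2 = 6(Δ_1 - Δ_0) = -34
Clamped end conditions give two more equations: 2h_0·σ_0 + h_0·σ_1 = 6(Δ_0 - S'(0)) = -14 and h_1·σ_1 + 2h_1·σ_2 = 6(S'(4) - Δ_1) = 66.
Solving the tridiagonal system: σ_0 = 8/3, σ_1 = -10, σ_2 = 38.

38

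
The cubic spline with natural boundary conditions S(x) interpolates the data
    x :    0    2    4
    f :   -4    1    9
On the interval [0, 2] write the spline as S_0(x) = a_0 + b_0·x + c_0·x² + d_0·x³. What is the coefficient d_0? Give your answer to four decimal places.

0.0938

Let M_i = S''(x_i). Step sizes h_i = 2, 2; slopes of the chords Δ_i = (y_(i+1) - y_i)/h_i = 5/2, 4.
  2·M_0 + 8·M_1 + 2·M_2 = 6(Δ_1 - Δ_0) = 9
Natural end conditions: M_0 = M_2 = 0.
Solving: M_0 = 0, M_1 = 9/8, M_2 = 0.
On [0, 2], with S_0(x) = a_0 + b_0·x + c_0·x² + d_0·x³: c_0 = M_0/2 = 0, d_0 = (M_1 - M_0)/(6h_0) = 3/32, b_0 = Δ_0 - h_0(2M_0 + M_1)/6 = 17/8.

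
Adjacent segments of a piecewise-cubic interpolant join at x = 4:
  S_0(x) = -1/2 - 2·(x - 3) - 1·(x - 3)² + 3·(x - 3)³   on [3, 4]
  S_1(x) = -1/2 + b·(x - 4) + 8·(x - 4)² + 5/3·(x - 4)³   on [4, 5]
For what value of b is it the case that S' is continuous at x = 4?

5

S_0'(x) = -2 - 2·(x - 3) + 9·(x - 3)², so S_0'(4) = 5. On the right, S_1'(4) = b, so b = 5.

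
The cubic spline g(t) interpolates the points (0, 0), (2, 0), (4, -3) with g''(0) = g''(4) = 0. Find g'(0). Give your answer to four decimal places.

Let M_i = g''(x_i). Step sizes h_i = 2, 2; slopes of the chords Δ_i = (y_(i+1) - y_i)/h_i = 0, -3/2.
  2·M_0 + 8·M_1 + 2·M_2 = 6(Δ_1 - Δ_0) = -9
Natural end conditions: M_0 = M_2 = 0.
Solving: M_0 = 0, M_1 = -9/8, M_2 = 0.
On [0, 2], g'(t) = b_0 + 2c_0·t + 3d_0·t² with b_0 = Δ_0 - h_0(2M_0 + M_1)/6 = 3/8, c_0 = M_0/2 = 0, d_0 = (M_1 - M_0)/(6h_0) = -3/32. So g'(0) = 3/8.

0.3750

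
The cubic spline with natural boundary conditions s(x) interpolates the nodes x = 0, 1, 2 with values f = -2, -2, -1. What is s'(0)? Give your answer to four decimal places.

Put M_i = s'' at the i-th knot. Here h = (1, 1) and Δ = (0, 1), so the interior equations h_(i-1)·M_(i-1) + 2(h_(i-1)+h_i)·M_i + h_i·M_(i+1) = 6(Δ_i − Δ_(i-1)) read
  1·M_0 + 4·M_1 + 1·M_2 = 6(Δ_1 - Δ_0) = 6
Natural end conditions: M_0 = M_2 = 0.
Solving: M_0 = 0, M_1 = 3/2, M_2 = 0.
On [0, 1], s'(x) = b_0 + 2c_0·x + 3d_0·x² with b_0 = Δ_0 - h_0(2M_0 + M_1)/6 = -1/4, c_0 = M_0/2 = 0, d_0 = (M_1 - M_0)/(6h_0) = 1/4. So s'(0) = -1/4.

-0.2500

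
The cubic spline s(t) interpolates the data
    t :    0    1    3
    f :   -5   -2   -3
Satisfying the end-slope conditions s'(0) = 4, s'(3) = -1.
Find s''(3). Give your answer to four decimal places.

1.0833

With M_i denoting the second derivative at x_i, h_i = 1, 2, and Δ_i = (y_(i+1) − y_i)/h_i = 3, -1/2:
  1·M_0 + 6·M_1 + 2·M_2 = 6(Δ_1 - Δ_0) = -21
Clamped end conditions give two more equations: 2h_0·M_0 + h_0·M_1 = 6(Δ_0 - s'(0)) = -6 and h_1·M_1 + 2h_1·M_2 = 6(s'(3) - Δ_1) = -3.
Forward elimination and back-substitution give M_0 = -7/6, M_1 = -11/3, M_2 = 13/12.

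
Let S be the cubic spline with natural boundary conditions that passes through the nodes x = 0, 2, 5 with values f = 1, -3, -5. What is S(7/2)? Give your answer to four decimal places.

With M_i denoting the second derivative at x_i, h_i = 2, 3, and Δ_i = (y_(i+1) − y_i)/h_i = -2, -2/3:
  2·M_0 + 10·M_1 + 3·M_2 = 6(Δ_1 - Δ_0) = 8
Natural end conditions: M_0 = M_2 = 0.
Hence M_0 = 0, M_1 = 4/5, M_2 = 0.
On [2, 5], S(x) = -3 - 22/15·(x - 2) + 2/5·(x - 2)² - 2/45·(x - 2)³.
With (x - 2) = 3/2: S(7/2) = -89/20.

-4.4500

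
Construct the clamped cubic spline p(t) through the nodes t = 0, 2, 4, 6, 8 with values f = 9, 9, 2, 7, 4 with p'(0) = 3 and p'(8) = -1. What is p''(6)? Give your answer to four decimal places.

Let M_i = p''(x_i). Step sizes h_i = 2, 2, 2, 2; slopes of the chords Δ_i = (y_(i+1) - y_i)/h_i = 0, -7/2, 5/2, -3/2.
  2·M_0 + 8·M_1 + 2·M_2 = 6(Δ_1 - Δ_0) = -21
  2·M_1 + 8·M_2 + 2·M_3 = 6(Δ_2 - Δ_1) = 36
  2·M_2 + 8·M_3 + 2·M_4 = 6(Δ_3 - Δ_2) = -24
Clamped end conditions give two more equations: 2h_0·M_0 + h_0·M_1 = 6(Δ_0 - p'(0)) = -18 and h_3·M_3 + 2h_3·M_4 = 6(p'(8) - Δ_3) = 3.
Solving the tridiagonal system: M_0 = -299/112, M_1 = -205/56, M_2 = 109/16, M_3 = -313/56, M_4 = 397/112.

-5.5893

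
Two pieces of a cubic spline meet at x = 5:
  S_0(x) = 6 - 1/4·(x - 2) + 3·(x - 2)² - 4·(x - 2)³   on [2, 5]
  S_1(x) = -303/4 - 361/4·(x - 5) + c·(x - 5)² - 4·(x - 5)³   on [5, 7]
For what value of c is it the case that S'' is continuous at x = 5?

-33

S_0''(x) = 6 - 24·(x - 2), so S_0''(5) = -66. On the right, S_1''(5) = 2c, so c = -33.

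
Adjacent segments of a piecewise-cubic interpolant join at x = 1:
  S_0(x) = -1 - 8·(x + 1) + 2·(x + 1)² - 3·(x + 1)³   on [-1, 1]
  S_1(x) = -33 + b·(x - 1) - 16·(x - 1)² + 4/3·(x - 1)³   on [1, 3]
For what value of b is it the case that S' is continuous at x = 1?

S_0'(x) = -8 + 4·(x + 1) - 9·(x + 1)², so S_0'(1) = -36. On the right, S_1'(1) = b, so b = -36.

-36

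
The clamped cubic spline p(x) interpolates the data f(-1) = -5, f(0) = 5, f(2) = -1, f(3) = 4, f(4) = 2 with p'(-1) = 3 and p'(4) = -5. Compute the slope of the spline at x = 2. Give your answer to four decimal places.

1.2188

Let M_i = p''(x_i). Step sizes h_i = 1, 2, 1, 1; slopes of the chords Δ_i = (y_(i+1) - y_i)/h_i = 10, -3, 5, -2.
  1·M_0 + 6·M_1 + 2·M_2 = 6(Δ_1 - Δ_0) = -78
  2·M_1 + 6·M_2 + 1·M_3 = 6(Δ_2 - Δ_1) = 48
  1·M_2 + 4·M_3 + 1·M_4 = 6(Δ_3 - Δ_2) = -42
Clamped end conditions give two more equations: 2h_0·M_0 + h_0·M_1 = 6(Δ_0 - p'(-1)) = 42 and h_3·M_3 + 2h_3·M_4 = 6(p'(4) - Δ_3) = -18.
Solving: M_0 = 1069/32, M_1 = -397/16, M_2 = 1199/64, M_3 = -473/32, M_4 = -103/64.
On [2, 3], p'(x) = b_2 + 2c_2·(x - 2) + 3d_2·(x - 2)² with b_2 = Δ_2 - h_2(2M_2 + M_3)/6 = 39/32, c_2 = M_2/2 = 1199/128, d_2 = (M_3 - M_2)/(6h_2) = -715/128. So p'(2) = 39/32.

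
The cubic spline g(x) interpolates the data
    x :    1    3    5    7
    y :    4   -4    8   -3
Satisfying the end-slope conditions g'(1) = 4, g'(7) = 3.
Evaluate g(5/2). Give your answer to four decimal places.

With m_i denoting the second derivative at x_i, h_i = 2, 2, 2, and Δ_i = (y_(i+1) − y_i)/h_i = -4, 6, -11/2:
  2·m_0 + 8·m_1 + 2·m_2 = 6(Δ_1 - Δ_0) = 60
  2·m_1 + 8·m_2 + 2·m_3 = 6(Δ_2 - Δ_1) = -69
Clamped end conditions give two more equations: 2h_0·m_0 + h_0·m_1 = 6(Δ_0 - g'(1)) = -48 and h_2·m_2 + 2h_2·m_3 = 6(g'(7) - Δ_2) = 51.
Hence m_0 = -619/30, m_1 = 259/15, m_2 = -553/30, m_3 = 659/30.
On [1, 3], g(x) = 4 + 4·(x - 1) - 619/60·(x - 1)² + 379/120·(x - 1)³.
With (x - 1) = 3/2: g(5/2) = -817/320.

-2.5531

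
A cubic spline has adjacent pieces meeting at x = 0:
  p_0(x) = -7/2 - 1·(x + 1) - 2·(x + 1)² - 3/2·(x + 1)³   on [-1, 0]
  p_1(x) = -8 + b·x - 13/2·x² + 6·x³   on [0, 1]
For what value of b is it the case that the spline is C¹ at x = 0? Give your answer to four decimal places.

-9.5000

p_0'(x) = -1 - 4·(x + 1) - 9/2·(x + 1)², so p_0'(0) = -19/2. On the right, p_1'(0) = b, so b = -19/2.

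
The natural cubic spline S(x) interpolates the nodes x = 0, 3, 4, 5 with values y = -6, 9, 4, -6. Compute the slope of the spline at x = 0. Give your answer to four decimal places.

Put σ_i = S'' at the i-th knot. Here h = (3, 1, 1) and Δ = (5, -5, -10), so the interior equations h_(i-1)·σ_(i-1) + 2(h_(i-1)+h_i)·σ_i + h_i·σ_(i+1) = 6(Δ_i − Δ_(i-1)) read
  3·σ_0 + 8·σ_1 + 1·σ_2 = 6(Δ_1 - Δ_0) = -60
  1·σ_1 + 4·σ_2 + 1·σ_3 = 6(Δ_2 - Δ_1) = -30
Natural end conditions: σ_0 = σ_3 = 0.
Forward elimination and back-substitution give σ_0 = 0, σ_1 = -210/31, σ_2 = -180/31, σ_3 = 0.
On [0, 3], S'(x) = b_0 + 2c_0·x + 3d_0·x² with b_0 = Δ_0 - h_0(2σ_0 + σ_1)/6 = 260/31, c_0 = σ_0/2 = 0, d_0 = (σ_1 - σ_0)/(6h_0) = -35/93. So S'(0) = 260/31.

8.3871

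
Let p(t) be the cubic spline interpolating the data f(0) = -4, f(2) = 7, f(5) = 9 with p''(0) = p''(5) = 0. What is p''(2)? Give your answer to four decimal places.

Let M_i = p''(x_i). Step sizes h_i = 2, 3; slopes of the chords Δ_i = (y_(i+1) - y_i)/h_i = 11/2, 2/3.
  2·M_0 + 10·M_1 + 3·M_2 = 6(Δ_1 - Δ_0) = -29
Natural end conditions: M_0 = M_2 = 0.
Solving the tridiagonal system: M_0 = 0, M_1 = -29/10, M_2 = 0.

-2.9000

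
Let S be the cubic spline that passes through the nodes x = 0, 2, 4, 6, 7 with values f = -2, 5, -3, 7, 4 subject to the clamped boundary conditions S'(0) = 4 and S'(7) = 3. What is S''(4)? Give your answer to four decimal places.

13.4942

With M_i denoting the second derivative at x_i, h_i = 2, 2, 2, 1, and Δ_i = (y_(i+1) − y_i)/h_i = 7/2, -4, 5, -3:
  2·M_0 + 8·M_1 + 2·M_2 = 6(Δ_1 - Δ_0) = -45
  2·M_1 + 8·M_2 + 2·M_3 = 6(Δ_2 - Δ_1) = 54
  2·M_2 + 6·M_3 + 1·M_4 = 6(Δ_3 - Δ_2) = -48
Clamped end conditions give two more equations: 2h_0·M_0 + h_0·M_1 = 6(Δ_0 - S'(0)) = -3 and h_3·M_3 + 2h_3·M_4 = 6(S'(7) - Δ_3) = 36.
Solving: M_0 = 737/172, M_1 = -433/43, M_2 = 2321/172, M_3 = -727/43, M_4 = 2275/86.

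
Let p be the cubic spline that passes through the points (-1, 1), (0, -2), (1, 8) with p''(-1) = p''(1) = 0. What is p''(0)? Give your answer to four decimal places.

19.5000

With m_i denoting the second derivative at x_i, h_i = 1, 1, and Δ_i = (y_(i+1) − y_i)/h_i = -3, 10:
  1·m_0 + 4·m_1 + 1·m_2 = 6(Δ_1 - Δ_0) = 78
Natural end conditions: m_0 = m_2 = 0.
Solving: m_0 = 0, m_1 = 39/2, m_2 = 0.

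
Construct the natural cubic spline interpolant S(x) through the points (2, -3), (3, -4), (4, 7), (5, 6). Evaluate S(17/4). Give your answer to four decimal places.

Write M_i for S''(x_i). With h_i = 1, 1, 1 and divided differences Δ_i = -1, 11, -1, the continuity of S' gives the tridiagonal system
  1·M_0 + 4·M_1 + 1·M_2 = 6(Δ_1 - Δ_0) = 72
  1·M_1 + 4·M_2 + 1·M_3 = 6(Δ_2 - Δ_1) = -72
Natural end conditions: M_0 = M_3 = 0.
Solving: M_0 = 0, M_1 = 24, M_2 = -24, M_3 = 0.
On [4, 5], S(x) = 7 + 7·(x - 4) - 12·(x - 4)² + 4·(x - 4)³.
With (x - 4) = 1/4: S(17/4) = 129/16.

8.0625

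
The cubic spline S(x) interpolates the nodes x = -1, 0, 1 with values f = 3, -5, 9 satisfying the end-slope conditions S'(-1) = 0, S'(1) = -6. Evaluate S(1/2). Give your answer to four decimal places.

Put m_i = S'' at the i-th knot. Here h = (1, 1) and Δ = (-8, 14), so the interior equations h_(i-1)·m_(i-1) + 2(h_(i-1)+h_i)·m_i + h_i·m_(i+1) = 6(Δ_i − Δ_(i-1)) read
  1·m_0 + 4·m_1 + 1·m_2 = 6(Δ_1 - Δ_0) = 132
Clamped end conditions give two more equations: 2h_0·m_0 + h_0·m_1 = 6(Δ_0 - S'(-1)) = -48 and h_1·m_1 + 2h_1·m_2 = 6(S'(1) - Δ_1) = -120.
Hence m_0 = -60, m_1 = 72, m_2 = -96.
On [0, 1], S(x) = -5 + 6·x + 36·x² - 28·x³.
With x = 1/2: S(1/2) = 7/2.

3.5000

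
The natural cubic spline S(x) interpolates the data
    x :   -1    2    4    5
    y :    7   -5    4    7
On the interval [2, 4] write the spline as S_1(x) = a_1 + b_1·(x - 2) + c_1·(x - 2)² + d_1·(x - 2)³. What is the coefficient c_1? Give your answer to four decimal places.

Put σ_i = S'' at the i-th knot. Here h = (3, 2, 1) and Δ = (-4, 9/2, 3), so the interior equations h_(i-1)·σ_(i-1) + 2(h_(i-1)+h_i)·σ_i + h_i·σ_(i+1) = 6(Δ_i − Δ_(i-1)) read
  3·σ_0 + 10·σ_1 + 2·σ_2 = 6(Δ_1 - Δ_0) = 51
  2·σ_1 + 6·σ_2 + 1·σ_3 = 6(Δ_2 - Δ_1) = -9
Natural end conditions: σ_0 = σ_3 = 0.
Solving the tridiagonal system: σ_0 = 0, σ_1 = 81/14, σ_2 = -24/7, σ_3 = 0.
On [2, 4], with S_1(x) = a_1 + b_1·(x - 2) + c_1·(x - 2)² + d_1·(x - 2)³: c_1 = σ_1/2 = 81/28, d_1 = (σ_2 - σ_1)/(6h_1) = -43/56, b_1 = Δ_1 - h_1(2σ_1 + σ_2)/6 = 25/14.

2.8929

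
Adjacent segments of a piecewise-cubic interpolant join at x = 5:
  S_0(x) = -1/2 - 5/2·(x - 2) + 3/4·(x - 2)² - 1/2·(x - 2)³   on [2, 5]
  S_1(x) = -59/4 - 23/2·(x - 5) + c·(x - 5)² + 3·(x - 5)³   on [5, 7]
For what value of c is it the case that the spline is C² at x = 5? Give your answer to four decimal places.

-3.7500

S_0''(x) = 3/2 - 3·(x - 2), so S_0''(5) = -15/2. On the right, S_1''(5) = 2c, so c = -15/4.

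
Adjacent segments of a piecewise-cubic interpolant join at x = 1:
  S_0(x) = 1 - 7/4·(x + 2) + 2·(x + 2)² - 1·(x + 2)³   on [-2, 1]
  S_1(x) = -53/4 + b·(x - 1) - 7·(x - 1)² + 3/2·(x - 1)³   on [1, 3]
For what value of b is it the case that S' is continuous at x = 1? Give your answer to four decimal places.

-16.7500

S_0'(x) = -7/4 + 4·(x + 2) - 3·(x + 2)², so S_0'(1) = -67/4. On the right, S_1'(1) = b, so b = -67/4.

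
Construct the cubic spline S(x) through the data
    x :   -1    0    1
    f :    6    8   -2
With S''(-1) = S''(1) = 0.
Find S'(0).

Put m_i = S'' at the i-th knot. Here h = (1, 1) and Δ = (2, -10), so the interior equations h_(i-1)·m_(i-1) + 2(h_(i-1)+h_i)·m_i + h_i·m_(i+1) = 6(Δ_i − Δ_(i-1)) read
  1·m_0 + 4·m_1 + 1·m_2 = 6(Δ_1 - Δ_0) = -72
Natural end conditions: m_0 = m_2 = 0.
Forward elimination and back-substitution give m_0 = 0, m_1 = -18, m_2 = 0.
On [0, 1], S'(x) = b_1 + 2c_1·x + 3d_1·x² with b_1 = Δ_1 - h_1(2m_1 + m_2)/6 = -4, c_1 = m_1/2 = -9, d_1 = (m_2 - m_1)/(6h_1) = 3. So S'(0) = -4.

-4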